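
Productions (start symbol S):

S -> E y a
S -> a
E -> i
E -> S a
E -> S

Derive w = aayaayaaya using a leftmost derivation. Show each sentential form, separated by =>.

S => Eya   [S -> E y a]
Eya => Saya   [E -> S a]
Saya => Eyaaya   [S -> E y a]
Eyaaya => Sayaaya   [E -> S a]
Sayaaya => Eyaayaaya   [S -> E y a]
Eyaayaaya => Sayaayaaya   [E -> S a]
Sayaayaaya => aayaayaaya   [S -> a]

S => Eya => Saya => Eyaaya => Sayaaya => Eyaayaaya => Sayaayaaya => aayaayaaya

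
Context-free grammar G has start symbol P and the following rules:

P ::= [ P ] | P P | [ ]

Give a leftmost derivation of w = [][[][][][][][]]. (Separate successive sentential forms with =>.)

P => PP => []P => [][P] => [][PP] => [][PPP] => [][PPPP] => [][PPPPP] => [][PPPPPP] => [][[]PPPPP] => [][[][]PPPP] => [][[][][]PPP] => [][[][][][]PP] => [][[][][][][]P] => [][[][][][][][]]

P => PP   [P ::= P P]
PP => []P   [P ::= [ ]]
[]P => [][P]   [P ::= [ P ]]
[][P] => [][PP]   [P ::= P P]
[][PP] => [][PPP]   [P ::= P P]
[][PPP] => [][PPPP]   [P ::= P P]
[][PPPP] => [][PPPPP]   [P ::= P P]
[][PPPPP] => [][PPPPPP]   [P ::= P P]
[][PPPPPP] => [][[]PPPPP]   [P ::= [ ]]
[][[]PPPPP] => [][[][]PPPP]   [P ::= [ ]]
[][[][]PPPP] => [][[][][]PPP]   [P ::= [ ]]
[][[][][]PPP] => [][[][][][]PP]   [P ::= [ ]]
[][[][][][]PP] => [][[][][][][]P]   [P ::= [ ]]
[][[][][][][]P] => [][[][][][][][]]   [P ::= [ ]]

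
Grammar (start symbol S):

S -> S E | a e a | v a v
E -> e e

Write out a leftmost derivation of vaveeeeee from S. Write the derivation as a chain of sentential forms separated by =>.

S=>SE=>SEE=>SEEE=>vavEEE=>vaveeEE=>vaveeeeE=>vaveeeeee

S => SE   [S -> S E]
SE => SEE   [S -> S E]
SEE => SEEE   [S -> S E]
SEEE => vavEEE   [S -> v a v]
vavEEE => vaveeEE   [E -> e e]
vaveeEE => vaveeeeE   [E -> e e]
vaveeeeE => vaveeeeee   [E -> e e]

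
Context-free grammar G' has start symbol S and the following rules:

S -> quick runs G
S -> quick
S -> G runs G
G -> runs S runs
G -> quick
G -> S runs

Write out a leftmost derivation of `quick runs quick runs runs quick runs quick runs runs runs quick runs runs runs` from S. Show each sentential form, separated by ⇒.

S ⇒ quick runs G ⇒ quick runs S runs ⇒ quick runs quick runs G runs ⇒ quick runs quick runs runs S runs runs ⇒ quick runs quick runs runs G runs G runs runs ⇒ quick runs quick runs runs S runs runs G runs runs ⇒ quick runs quick runs runs quick runs G runs runs G runs runs ⇒ quick runs quick runs runs quick runs quick runs runs G runs runs ⇒ quick runs quick runs runs quick runs quick runs runs runs S runs runs runs ⇒ quick runs quick runs runs quick runs quick runs runs runs quick runs runs runs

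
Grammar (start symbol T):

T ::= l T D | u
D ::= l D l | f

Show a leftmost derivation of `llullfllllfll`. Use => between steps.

T => lTD   [T ::= l T D]
lTD => llTDD   [T ::= l T D]
llTDD => lluDD   [T ::= u]
lluDD => llulDlD   [D ::= l D l]
llulDlD => llullDllD   [D ::= l D l]
llullDllD => llullfllD   [D ::= f]
llullfllD => llullflllDl   [D ::= l D l]
llullflllDl => llullfllllDll   [D ::= l D l]
llullfllllDll => llullfllllfll   [D ::= f]

T => lTD => llTDD => lluDD => llulDlD => llullDllD => llullfllD => llullflllDl => llullfllllDll => llullfllllfll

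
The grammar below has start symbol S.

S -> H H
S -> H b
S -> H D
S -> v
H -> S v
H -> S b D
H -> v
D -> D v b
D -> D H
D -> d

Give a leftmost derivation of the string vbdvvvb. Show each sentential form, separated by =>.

S=>Hb=>Svb=>HHvb=>SbDHvb=>vbDHvb=>vbDHHvb=>vbdHHvb=>vbdvHvb=>vbdvvvb

S => Hb   [S -> H b]
Hb => Svb   [H -> S v]
Svb => HHvb   [S -> H H]
HHvb => SbDHvb   [H -> S b D]
SbDHvb => vbDHvb   [S -> v]
vbDHvb => vbDHHvb   [D -> D H]
vbDHHvb => vbdHHvb   [D -> d]
vbdHHvb => vbdvHvb   [H -> v]
vbdvHvb => vbdvvvb   [H -> v]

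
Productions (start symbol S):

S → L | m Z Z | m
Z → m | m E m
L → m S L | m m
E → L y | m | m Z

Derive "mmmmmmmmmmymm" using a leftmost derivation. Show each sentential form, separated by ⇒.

S ⇒ mZZ ⇒ mmEmZ ⇒ mmLymZ ⇒ mmmSLymZ ⇒ mmmmZZLymZ ⇒ mmmmmEmZLymZ ⇒ mmmmmmmZLymZ ⇒ mmmmmmmmLymZ ⇒ mmmmmmmmmmymZ ⇒ mmmmmmmmmmymm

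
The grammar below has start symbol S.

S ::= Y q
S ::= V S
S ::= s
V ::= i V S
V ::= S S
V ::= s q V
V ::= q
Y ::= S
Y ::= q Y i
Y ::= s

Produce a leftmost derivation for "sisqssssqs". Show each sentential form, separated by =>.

S => VS   [S ::= V S]
VS => SSS   [V ::= S S]
SSS => sSS   [S ::= s]
sSS => sYqS   [S ::= Y q]
sYqS => sSqS   [Y ::= S]
sSqS => sVSqS   [S ::= V S]
sVSqS => siVSSqS   [V ::= i V S]
siVSSqS => sisqVSSqS   [V ::= s q V]
sisqVSSqS => sisqSSSSqS   [V ::= S S]
sisqSSSSqS => sisqsSSSqS   [S ::= s]
sisqsSSSqS => sisqssSSqS   [S ::= s]
sisqssSSqS => sisqsssSqS   [S ::= s]
sisqsssSqS => sisqssssqS   [S ::= s]
sisqssssqS => sisqssssqs   [S ::= s]

S => VS => SSS => sSS => sYqS => sSqS => sVSqS => siVSSqS => sisqVSSqS => sisqSSSSqS => sisqsSSSqS => sisqssSSqS => sisqsssSqS => sisqssssqS => sisqssssqs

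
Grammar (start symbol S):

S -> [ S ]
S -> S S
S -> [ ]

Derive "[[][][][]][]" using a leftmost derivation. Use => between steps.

S => SS => [S]S => [SS]S => [SSS]S => [SSSS]S => [[]SSS]S => [[][]SS]S => [[][][]S]S => [[][][][]]S => [[][][][]][]

S => SS   [S -> S S]
SS => [S]S   [S -> [ S ]]
[S]S => [SS]S   [S -> S S]
[SS]S => [SSS]S   [S -> S S]
[SSS]S => [SSSS]S   [S -> S S]
[SSSS]S => [[]SSS]S   [S -> [ ]]
[[]SSS]S => [[][]SS]S   [S -> [ ]]
[[][]SS]S => [[][][]S]S   [S -> [ ]]
[[][][]S]S => [[][][][]]S   [S -> [ ]]
[[][][][]]S => [[][][][]][]   [S -> [ ]]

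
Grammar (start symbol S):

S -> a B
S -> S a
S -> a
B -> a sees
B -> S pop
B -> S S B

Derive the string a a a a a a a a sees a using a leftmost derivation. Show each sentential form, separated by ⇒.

S ⇒ S a ⇒ a B a ⇒ a S S B a ⇒ a a S B a ⇒ a a S a B a ⇒ a a a a B a ⇒ a a a a S S B a ⇒ a a a a S a S B a ⇒ a a a a a a S B a ⇒ a a a a a a a B a ⇒ a a a a a a a a sees a

S ⇒ S a   [S -> S a]
S a ⇒ a B a   [S -> a B]
a B a ⇒ a S S B a   [B -> S S B]
a S S B a ⇒ a a S B a   [S -> a]
a a S B a ⇒ a a S a B a   [S -> S a]
a a S a B a ⇒ a a a a B a   [S -> a]
a a a a B a ⇒ a a a a S S B a   [B -> S S B]
a a a a S S B a ⇒ a a a a S a S B a   [S -> S a]
a a a a S a S B a ⇒ a a a a a a S B a   [S -> a]
a a a a a a S B a ⇒ a a a a a a a B a   [S -> a]
a a a a a a a B a ⇒ a a a a a a a a sees a   [B -> a sees]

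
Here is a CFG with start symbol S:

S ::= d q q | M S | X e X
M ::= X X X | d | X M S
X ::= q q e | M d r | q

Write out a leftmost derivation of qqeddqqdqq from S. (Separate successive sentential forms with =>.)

S => MS   [S ::= M S]
MS => XMSS   [M ::= X M S]
XMSS => qqeMSS   [X ::= q q e]
qqeMSS => qqedSS   [M ::= d]
qqedSS => qqeddqqS   [S ::= d q q]
qqeddqqS => qqeddqqdqq   [S ::= d q q]

S => MS => XMSS => qqeMSS => qqedSS => qqeddqqS => qqeddqqdqq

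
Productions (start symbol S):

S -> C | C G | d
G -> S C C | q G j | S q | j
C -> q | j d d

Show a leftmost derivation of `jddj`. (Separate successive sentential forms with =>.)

S=>CG=>jddG=>jddj

S => CG   [S -> C G]
CG => jddG   [C -> j d d]
jddG => jddj   [G -> j]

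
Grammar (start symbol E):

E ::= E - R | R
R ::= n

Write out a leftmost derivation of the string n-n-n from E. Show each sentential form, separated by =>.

E => E-R   [E ::= E - R]
E-R => E-R-R   [E ::= E - R]
E-R-R => R-R-R   [E ::= R]
R-R-R => n-R-R   [R ::= n]
n-R-R => n-n-R   [R ::= n]
n-n-R => n-n-n   [R ::= n]

E=>E-R=>E-R-R=>R-R-R=>n-R-R=>n-n-R=>n-n-n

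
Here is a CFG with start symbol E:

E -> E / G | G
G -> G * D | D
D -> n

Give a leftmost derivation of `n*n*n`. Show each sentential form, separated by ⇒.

E ⇒ G   [E -> G]
G ⇒ G*D   [G -> G * D]
G*D ⇒ G*D*D   [G -> G * D]
G*D*D ⇒ D*D*D   [G -> D]
D*D*D ⇒ n*D*D   [D -> n]
n*D*D ⇒ n*n*D   [D -> n]
n*n*D ⇒ n*n*n   [D -> n]

E⇒G⇒G*D⇒G*D*D⇒D*D*D⇒n*D*D⇒n*n*D⇒n*n*n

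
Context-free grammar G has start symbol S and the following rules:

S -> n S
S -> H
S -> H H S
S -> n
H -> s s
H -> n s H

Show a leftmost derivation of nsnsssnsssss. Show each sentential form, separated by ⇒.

S⇒HHS⇒nsHHS⇒nsnsHHS⇒nsnsssHS⇒nsnsssnsHS⇒nsnsssnsssS⇒nsnsssnsssH⇒nsnsssnsssss

S ⇒ HHS   [S -> H H S]
HHS ⇒ nsHHS   [H -> n s H]
nsHHS ⇒ nsnsHHS   [H -> n s H]
nsnsHHS ⇒ nsnsssHS   [H -> s s]
nsnsssHS ⇒ nsnsssnsHS   [H -> n s H]
nsnsssnsHS ⇒ nsnsssnsssS   [H -> s s]
nsnsssnsssS ⇒ nsnsssnsssH   [S -> H]
nsnsssnsssH ⇒ nsnsssnsssss   [H -> s s]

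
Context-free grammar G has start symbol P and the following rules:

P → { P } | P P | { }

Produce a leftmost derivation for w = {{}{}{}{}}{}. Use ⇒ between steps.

P⇒PP⇒{P}P⇒{PP}P⇒{PPP}P⇒{{}PP}P⇒{{}PPP}P⇒{{}{}PP}P⇒{{}{}{}P}P⇒{{}{}{}{}}P⇒{{}{}{}{}}{}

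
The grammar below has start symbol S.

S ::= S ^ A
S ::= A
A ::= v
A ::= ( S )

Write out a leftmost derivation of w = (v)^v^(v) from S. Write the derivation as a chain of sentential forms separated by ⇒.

S ⇒ S^A ⇒ S^A^A ⇒ A^A^A ⇒ (S)^A^A ⇒ (A)^A^A ⇒ (v)^A^A ⇒ (v)^v^A ⇒ (v)^v^(S) ⇒ (v)^v^(A) ⇒ (v)^v^(v)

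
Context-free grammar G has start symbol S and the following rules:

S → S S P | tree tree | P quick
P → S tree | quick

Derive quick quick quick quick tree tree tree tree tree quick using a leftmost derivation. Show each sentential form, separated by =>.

S => S S P => P quick S P => quick quick S P => quick quick S S P P => quick quick P quick S P P => quick quick quick quick S P P => quick quick quick quick tree tree P P => quick quick quick quick tree tree S tree P => quick quick quick quick tree tree tree tree tree P => quick quick quick quick tree tree tree tree tree quick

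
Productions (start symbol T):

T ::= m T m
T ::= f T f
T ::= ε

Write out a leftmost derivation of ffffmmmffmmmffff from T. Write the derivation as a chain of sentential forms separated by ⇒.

T ⇒ fTf   [T ::= f T f]
fTf ⇒ ffTff   [T ::= f T f]
ffTff ⇒ fffTfff   [T ::= f T f]
fffTfff ⇒ ffffTffff   [T ::= f T f]
ffffTffff ⇒ ffffmTmffff   [T ::= m T m]
ffffmTmffff ⇒ ffffmmTmmffff   [T ::= m T m]
ffffmmTmmffff ⇒ ffffmmmTmmmffff   [T ::= m T m]
ffffmmmTmmmffff ⇒ ffffmmmfTfmmmffff   [T ::= f T f]
ffffmmmfTfmmmffff ⇒ ffffmmmffmmmffff   [T ::= ε]

T⇒fTf⇒ffTff⇒fffTfff⇒ffffTffff⇒ffffmTmffff⇒ffffmmTmmffff⇒ffffmmmTmmmffff⇒ffffmmmfTfmmmffff⇒ffffmmmffmmmffff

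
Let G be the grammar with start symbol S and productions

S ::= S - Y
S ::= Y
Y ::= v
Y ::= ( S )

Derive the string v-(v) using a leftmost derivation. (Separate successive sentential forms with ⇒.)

S ⇒ S-Y ⇒ Y-Y ⇒ v-Y ⇒ v-(S) ⇒ v-(Y) ⇒ v-(v)

S ⇒ S-Y   [S ::= S - Y]
S-Y ⇒ Y-Y   [S ::= Y]
Y-Y ⇒ v-Y   [Y ::= v]
v-Y ⇒ v-(S)   [Y ::= ( S )]
v-(S) ⇒ v-(Y)   [S ::= Y]
v-(Y) ⇒ v-(v)   [Y ::= v]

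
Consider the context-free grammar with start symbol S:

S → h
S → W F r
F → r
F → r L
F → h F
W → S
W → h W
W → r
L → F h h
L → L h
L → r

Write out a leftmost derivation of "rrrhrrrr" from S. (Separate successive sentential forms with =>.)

S=>WFr=>SFr=>WFrFr=>SFrFr=>WFrFrFr=>rFrFrFr=>rrrFrFr=>rrrhFrFr=>rrrhrrFr=>rrrhrrrr

S => WFr   [S → W F r]
WFr => SFr   [W → S]
SFr => WFrFr   [S → W F r]
WFrFr => SFrFr   [W → S]
SFrFr => WFrFrFr   [S → W F r]
WFrFrFr => rFrFrFr   [W → r]
rFrFrFr => rrrFrFr   [F → r]
rrrFrFr => rrrhFrFr   [F → h F]
rrrhFrFr => rrrhrrFr   [F → r]
rrrhrrFr => rrrhrrrr   [F → r]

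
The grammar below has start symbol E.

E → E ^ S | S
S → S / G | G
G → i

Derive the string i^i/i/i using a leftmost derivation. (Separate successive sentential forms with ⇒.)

E ⇒ E^S ⇒ S^S ⇒ G^S ⇒ i^S ⇒ i^S/G ⇒ i^S/G/G ⇒ i^G/G/G ⇒ i^i/G/G ⇒ i^i/i/G ⇒ i^i/i/i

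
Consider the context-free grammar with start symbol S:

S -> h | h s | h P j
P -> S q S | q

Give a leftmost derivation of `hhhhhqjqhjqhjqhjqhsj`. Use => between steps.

S => hPj   [S -> h P j]
hPj => hSqSj   [P -> S q S]
hSqSj => hhPjqSj   [S -> h P j]
hhPjqSj => hhSqSjqSj   [P -> S q S]
hhSqSjqSj => hhhPjqSjqSj   [S -> h P j]
hhhPjqSjqSj => hhhSqSjqSjqSj   [P -> S q S]
hhhSqSjqSjqSj => hhhhPjqSjqSjqSj   [S -> h P j]
hhhhPjqSjqSjqSj => hhhhSqSjqSjqSjqSj   [P -> S q S]
hhhhSqSjqSjqSjqSj => hhhhhPjqSjqSjqSjqSj   [S -> h P j]
hhhhhPjqSjqSjqSjqSj => hhhhhqjqSjqSjqSjqSj   [P -> q]
hhhhhqjqSjqSjqSjqSj => hhhhhqjqhjqSjqSjqSj   [S -> h]
hhhhhqjqhjqSjqSjqSj => hhhhhqjqhjqhjqSjqSj   [S -> h]
hhhhhqjqhjqhjqSjqSj => hhhhhqjqhjqhjqhjqSj   [S -> h]
hhhhhqjqhjqhjqhjqSj => hhhhhqjqhjqhjqhjqhsj   [S -> h s]

S=>hPj=>hSqSj=>hhPjqSj=>hhSqSjqSj=>hhhPjqSjqSj=>hhhSqSjqSjqSj=>hhhhPjqSjqSjqSj=>hhhhSqSjqSjqSjqSj=>hhhhhPjqSjqSjqSjqSj=>hhhhhqjqSjqSjqSjqSj=>hhhhhqjqhjqSjqSjqSj=>hhhhhqjqhjqhjqSjqSj=>hhhhhqjqhjqhjqhjqSj=>hhhhhqjqhjqhjqhjqhsj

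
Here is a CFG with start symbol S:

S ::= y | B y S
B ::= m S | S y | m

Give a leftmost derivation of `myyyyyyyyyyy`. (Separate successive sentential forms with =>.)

S => ByS   [S ::= B y S]
ByS => SyyS   [B ::= S y]
SyyS => BySyyS   [S ::= B y S]
BySyyS => SyySyyS   [B ::= S y]
SyySyyS => BySyySyyS   [S ::= B y S]
BySyySyyS => mySyySyyS   [B ::= m]
mySyySyyS => myBySyySyyS   [S ::= B y S]
myBySyySyyS => mySyySyySyyS   [B ::= S y]
mySyySyySyyS => myyyySyySyyS   [S ::= y]
myyyySyySyyS => myyyyyyySyyS   [S ::= y]
myyyyyyySyyS => myyyyyyyyyyS   [S ::= y]
myyyyyyyyyyS => myyyyyyyyyyy   [S ::= y]

S => ByS => SyyS => BySyyS => SyySyyS => BySyySyyS => mySyySyyS => myBySyySyyS => mySyySyySyyS => myyyySyySyyS => myyyyyyySyyS => myyyyyyyyyyS => myyyyyyyyyyy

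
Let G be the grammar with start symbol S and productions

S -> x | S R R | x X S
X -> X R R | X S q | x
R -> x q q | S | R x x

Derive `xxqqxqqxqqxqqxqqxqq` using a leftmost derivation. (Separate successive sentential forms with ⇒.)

S ⇒ SRR ⇒ SRRRR ⇒ SRRRRRR ⇒ xRRRRRR ⇒ xxqqRRRRR ⇒ xxqqxqqRRRR ⇒ xxqqxqqxqqRRR ⇒ xxqqxqqxqqxqqRR ⇒ xxqqxqqxqqxqqxqqR ⇒ xxqqxqqxqqxqqxqqxqq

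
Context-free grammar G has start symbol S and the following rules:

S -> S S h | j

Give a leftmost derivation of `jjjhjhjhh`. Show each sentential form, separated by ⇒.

S ⇒ SSh ⇒ jSh ⇒ jSShh ⇒ jSShShh ⇒ jSShShShh ⇒ jjShShShh ⇒ jjjhShShh ⇒ jjjhjhShh ⇒ jjjhjhjhh

S ⇒ SSh   [S -> S S h]
SSh ⇒ jSh   [S -> j]
jSh ⇒ jSShh   [S -> S S h]
jSShh ⇒ jSShShh   [S -> S S h]
jSShShh ⇒ jSShShShh   [S -> S S h]
jSShShShh ⇒ jjShShShh   [S -> j]
jjShShShh ⇒ jjjhShShh   [S -> j]
jjjhShShh ⇒ jjjhjhShh   [S -> j]
jjjhjhShh ⇒ jjjhjhjhh   [S -> j]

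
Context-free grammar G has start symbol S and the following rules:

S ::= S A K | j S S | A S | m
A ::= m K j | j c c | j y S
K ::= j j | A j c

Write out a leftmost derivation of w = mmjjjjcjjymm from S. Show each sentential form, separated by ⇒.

S ⇒ AS ⇒ mKjS ⇒ mAjcjS ⇒ mmKjjcjS ⇒ mmjjjjcjS ⇒ mmjjjjcjAS ⇒ mmjjjjcjjySS ⇒ mmjjjjcjjymS ⇒ mmjjjjcjjymm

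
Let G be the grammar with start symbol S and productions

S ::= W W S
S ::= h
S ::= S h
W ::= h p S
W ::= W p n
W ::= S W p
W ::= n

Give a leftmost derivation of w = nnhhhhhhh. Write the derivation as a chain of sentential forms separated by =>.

S => Sh   [S ::= S h]
Sh => Shh   [S ::= S h]
Shh => Shhh   [S ::= S h]
Shhh => Shhhh   [S ::= S h]
Shhhh => Shhhhh   [S ::= S h]
Shhhhh => Shhhhhh   [S ::= S h]
Shhhhhh => WWShhhhhh   [S ::= W W S]
WWShhhhhh => nWShhhhhh   [W ::= n]
nWShhhhhh => nnShhhhhh   [W ::= n]
nnShhhhhh => nnhhhhhhh   [S ::= h]

S => Sh => Shh => Shhh => Shhhh => Shhhhh => Shhhhhh => WWShhhhhh => nWShhhhhh => nnShhhhhh => nnhhhhhhh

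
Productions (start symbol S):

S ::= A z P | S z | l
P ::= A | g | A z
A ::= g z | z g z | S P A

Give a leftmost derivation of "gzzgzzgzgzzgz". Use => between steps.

S => AzP   [S ::= A z P]
AzP => gzzP   [A ::= g z]
gzzP => gzzA   [P ::= A]
gzzA => gzzSPA   [A ::= S P A]
gzzSPA => gzzAzPPA   [S ::= A z P]
gzzAzPPA => gzzgzzPPA   [A ::= g z]
gzzgzzPPA => gzzgzzgPA   [P ::= g]
gzzgzzgPA => gzzgzzgAA   [P ::= A]
gzzgzzgAA => gzzgzzgzgzA   [A ::= z g z]
gzzgzzgzgzA => gzzgzzgzgzzgz   [A ::= z g z]

S=>AzP=>gzzP=>gzzA=>gzzSPA=>gzzAzPPA=>gzzgzzPPA=>gzzgzzgPA=>gzzgzzgAA=>gzzgzzgzgzA=>gzzgzzgzgzzgz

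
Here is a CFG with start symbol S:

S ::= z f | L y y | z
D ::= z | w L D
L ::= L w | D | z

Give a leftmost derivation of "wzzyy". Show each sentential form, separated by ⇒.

S ⇒ Lyy ⇒ Dyy ⇒ wLDyy ⇒ wDDyy ⇒ wzDyy ⇒ wzzyy

S ⇒ Lyy   [S ::= L y y]
Lyy ⇒ Dyy   [L ::= D]
Dyy ⇒ wLDyy   [D ::= w L D]
wLDyy ⇒ wDDyy   [L ::= D]
wDDyy ⇒ wzDyy   [D ::= z]
wzDyy ⇒ wzzyy   [D ::= z]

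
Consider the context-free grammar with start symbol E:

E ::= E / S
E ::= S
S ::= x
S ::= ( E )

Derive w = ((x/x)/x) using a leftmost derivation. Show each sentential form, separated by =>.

E => S => (E) => (E/S) => (S/S) => ((E)/S) => ((E/S)/S) => ((S/S)/S) => ((x/S)/S) => ((x/x)/S) => ((x/x)/x)

E => S   [E ::= S]
S => (E)   [S ::= ( E )]
(E) => (E/S)   [E ::= E / S]
(E/S) => (S/S)   [E ::= S]
(S/S) => ((E)/S)   [S ::= ( E )]
((E)/S) => ((E/S)/S)   [E ::= E / S]
((E/S)/S) => ((S/S)/S)   [E ::= S]
((S/S)/S) => ((x/S)/S)   [S ::= x]
((x/S)/S) => ((x/x)/S)   [S ::= x]
((x/x)/S) => ((x/x)/x)   [S ::= x]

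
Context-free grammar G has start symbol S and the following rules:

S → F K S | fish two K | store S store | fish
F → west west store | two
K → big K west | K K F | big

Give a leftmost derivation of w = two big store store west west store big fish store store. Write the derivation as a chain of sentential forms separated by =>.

S => F K S   [S → F K S]
F K S => two K S   [F → two]
two K S => two big S   [K → big]
two big S => two big store S store   [S → store S store]
two big store S store => two big store store S store store   [S → store S store]
two big store store S store store => two big store store F K S store store   [S → F K S]
two big store store F K S store store => two big store store west west store K S store store   [F → west west store]
two big store store west west store K S store store => two big store store west west store big S store store   [K → big]
two big store store west west store big S store store => two big store store west west store big fish store store   [S → fish]

S => F K S => two K S => two big S => two big store S store => two big store store S store store => two big store store F K S store store => two big store store west west store K S store store => two big store store west west store big S store store => two big store store west west store big fish store store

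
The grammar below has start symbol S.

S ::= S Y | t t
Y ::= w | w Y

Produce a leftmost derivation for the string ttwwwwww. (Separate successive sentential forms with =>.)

S => SY   [S ::= S Y]
SY => ttY   [S ::= t t]
ttY => ttwY   [Y ::= w Y]
ttwY => ttwwY   [Y ::= w Y]
ttwwY => ttwwwY   [Y ::= w Y]
ttwwwY => ttwwwwY   [Y ::= w Y]
ttwwwwY => ttwwwwwY   [Y ::= w Y]
ttwwwwwY => ttwwwwww   [Y ::= w]

S => SY => ttY => ttwY => ttwwY => ttwwwY => ttwwwwY => ttwwwwwY => ttwwwwww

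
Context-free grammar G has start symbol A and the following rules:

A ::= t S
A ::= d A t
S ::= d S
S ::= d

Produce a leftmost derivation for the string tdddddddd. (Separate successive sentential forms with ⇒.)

A ⇒ tS   [A ::= t S]
tS ⇒ tdS   [S ::= d S]
tdS ⇒ tddS   [S ::= d S]
tddS ⇒ tdddS   [S ::= d S]
tdddS ⇒ tddddS   [S ::= d S]
tddddS ⇒ tdddddS   [S ::= d S]
tdddddS ⇒ tddddddS   [S ::= d S]
tddddddS ⇒ tdddddddS   [S ::= d S]
tdddddddS ⇒ tdddddddd   [S ::= d]

A ⇒ tS ⇒ tdS ⇒ tddS ⇒ tdddS ⇒ tddddS ⇒ tdddddS ⇒ tddddddS ⇒ tdddddddS ⇒ tdddddddd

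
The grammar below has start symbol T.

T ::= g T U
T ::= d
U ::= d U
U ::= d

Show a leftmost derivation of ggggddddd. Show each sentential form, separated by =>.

T=>gTU=>ggTUU=>gggTUUU=>ggggTUUUU=>ggggdUUUU=>ggggddUUU=>ggggdddUU=>ggggddddU=>ggggddddd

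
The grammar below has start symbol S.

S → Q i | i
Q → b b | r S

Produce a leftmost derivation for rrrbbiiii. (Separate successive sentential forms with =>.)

S => Qi => rSi => rQii => rrSii => rrQiii => rrrSiii => rrrQiiii => rrrbbiiii

S => Qi   [S → Q i]
Qi => rSi   [Q → r S]
rSi => rQii   [S → Q i]
rQii => rrSii   [Q → r S]
rrSii => rrQiii   [S → Q i]
rrQiii => rrrSiii   [Q → r S]
rrrSiii => rrrQiiii   [S → Q i]
rrrQiiii => rrrbbiiii   [Q → b b]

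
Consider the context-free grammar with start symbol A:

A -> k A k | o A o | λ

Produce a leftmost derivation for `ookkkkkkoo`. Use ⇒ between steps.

A ⇒ oAo ⇒ ooAoo ⇒ ookAkoo ⇒ ookkAkkoo ⇒ ookkkAkkkoo ⇒ ookkkkkkoo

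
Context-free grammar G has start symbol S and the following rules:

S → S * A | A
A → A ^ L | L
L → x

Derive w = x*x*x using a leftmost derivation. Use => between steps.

S=>S*A=>S*A*A=>A*A*A=>L*A*A=>x*A*A=>x*L*A=>x*x*A=>x*x*L=>x*x*x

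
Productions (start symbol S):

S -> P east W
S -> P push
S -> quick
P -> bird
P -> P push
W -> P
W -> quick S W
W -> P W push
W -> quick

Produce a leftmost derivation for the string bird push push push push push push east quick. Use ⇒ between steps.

S ⇒ P east W   [S -> P east W]
P east W ⇒ P push east W   [P -> P push]
P push east W ⇒ P push push east W   [P -> P push]
P push push east W ⇒ P push push push east W   [P -> P push]
P push push push east W ⇒ P push push push push east W   [P -> P push]
P push push push push east W ⇒ P push push push push push east W   [P -> P push]
P push push push push push east W ⇒ P push push push push push push east W   [P -> P push]
P push push push push push push east W ⇒ bird push push push push push push east W   [P -> bird]
bird push push push push push push east W ⇒ bird push push push push push push east quick   [W -> quick]

S ⇒ P east W ⇒ P push east W ⇒ P push push east W ⇒ P push push push east W ⇒ P push push push push east W ⇒ P push push push push push east W ⇒ P push push push push push push east W ⇒ bird push push push push push push east W ⇒ bird push push push push push push east quick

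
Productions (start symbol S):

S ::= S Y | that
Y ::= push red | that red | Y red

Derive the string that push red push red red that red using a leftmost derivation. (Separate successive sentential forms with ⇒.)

S ⇒ S Y   [S ::= S Y]
S Y ⇒ S Y Y   [S ::= S Y]
S Y Y ⇒ S Y Y Y   [S ::= S Y]
S Y Y Y ⇒ that Y Y Y   [S ::= that]
that Y Y Y ⇒ that push red Y Y   [Y ::= push red]
that push red Y Y ⇒ that push red Y red Y   [Y ::= Y red]
that push red Y red Y ⇒ that push red push red red Y   [Y ::= push red]
that push red push red red Y ⇒ that push red push red red that red   [Y ::= that red]

S ⇒ S Y ⇒ S Y Y ⇒ S Y Y Y ⇒ that Y Y Y ⇒ that push red Y Y ⇒ that push red Y red Y ⇒ that push red push red red Y ⇒ that push red push red red that red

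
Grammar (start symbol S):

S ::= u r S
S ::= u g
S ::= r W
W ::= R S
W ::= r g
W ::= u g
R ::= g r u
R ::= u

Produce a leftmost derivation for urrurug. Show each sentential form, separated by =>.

S=>urS=>urrW=>urrRS=>urruS=>urrurW=>urrurug

S => urS   [S ::= u r S]
urS => urrW   [S ::= r W]
urrW => urrRS   [W ::= R S]
urrRS => urruS   [R ::= u]
urruS => urrurW   [S ::= r W]
urrurW => urrurug   [W ::= u g]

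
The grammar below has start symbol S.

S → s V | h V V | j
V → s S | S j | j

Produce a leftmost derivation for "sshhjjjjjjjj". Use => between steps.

S=>sV=>sSj=>ssVj=>ssSjj=>sshVVjj=>sshSjVjj=>sshhVVjVjj=>sshhjVjVjj=>sshhjSjjVjj=>sshhjjjjVjj=>sshhjjjjSjjj=>sshhjjjjjjjj

S => sV   [S → s V]
sV => sSj   [V → S j]
sSj => ssVj   [S → s V]
ssVj => ssSjj   [V → S j]
ssSjj => sshVVjj   [S → h V V]
sshVVjj => sshSjVjj   [V → S j]
sshSjVjj => sshhVVjVjj   [S → h V V]
sshhVVjVjj => sshhjVjVjj   [V → j]
sshhjVjVjj => sshhjSjjVjj   [V → S j]
sshhjSjjVjj => sshhjjjjVjj   [S → j]
sshhjjjjVjj => sshhjjjjSjjj   [V → S j]
sshhjjjjSjjj => sshhjjjjjjjj   [S → j]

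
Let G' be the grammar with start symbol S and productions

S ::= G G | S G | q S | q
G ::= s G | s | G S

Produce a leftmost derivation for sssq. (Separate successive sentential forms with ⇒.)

S ⇒ GG ⇒ sG ⇒ sGS ⇒ ssGS ⇒ sssS ⇒ sssq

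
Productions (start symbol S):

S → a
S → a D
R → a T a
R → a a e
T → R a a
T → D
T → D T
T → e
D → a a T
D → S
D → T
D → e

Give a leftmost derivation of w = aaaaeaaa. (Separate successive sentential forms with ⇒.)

S ⇒ aD ⇒ aS ⇒ aaD ⇒ aaT ⇒ aaDT ⇒ aaST ⇒ aaaT ⇒ aaaRaa ⇒ aaaaTaaa ⇒ aaaaeaaa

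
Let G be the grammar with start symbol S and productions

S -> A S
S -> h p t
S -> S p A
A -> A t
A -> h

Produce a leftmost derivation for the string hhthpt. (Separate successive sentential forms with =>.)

S => AS   [S -> A S]
AS => hS   [A -> h]
hS => hAS   [S -> A S]
hAS => hAtS   [A -> A t]
hAtS => hhtS   [A -> h]
hhtS => hhthpt   [S -> h p t]

S=>AS=>hS=>hAS=>hAtS=>hhtS=>hhthpt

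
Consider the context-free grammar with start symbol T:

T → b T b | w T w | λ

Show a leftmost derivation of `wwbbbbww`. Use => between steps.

T => wTw => wwTww => wwbTbww => wwbbTbbww => wwbbbbww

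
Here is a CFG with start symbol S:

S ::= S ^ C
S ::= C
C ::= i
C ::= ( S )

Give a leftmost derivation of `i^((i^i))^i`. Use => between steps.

S=>S^C=>S^C^C=>C^C^C=>i^C^C=>i^(S)^C=>i^(C)^C=>i^((S))^C=>i^((S^C))^C=>i^((C^C))^C=>i^((i^C))^C=>i^((i^i))^C=>i^((i^i))^i

S => S^C   [S ::= S ^ C]
S^C => S^C^C   [S ::= S ^ C]
S^C^C => C^C^C   [S ::= C]
C^C^C => i^C^C   [C ::= i]
i^C^C => i^(S)^C   [C ::= ( S )]
i^(S)^C => i^(C)^C   [S ::= C]
i^(C)^C => i^((S))^C   [C ::= ( S )]
i^((S))^C => i^((S^C))^C   [S ::= S ^ C]
i^((S^C))^C => i^((C^C))^C   [S ::= C]
i^((C^C))^C => i^((i^C))^C   [C ::= i]
i^((i^C))^C => i^((i^i))^C   [C ::= i]
i^((i^i))^C => i^((i^i))^i   [C ::= i]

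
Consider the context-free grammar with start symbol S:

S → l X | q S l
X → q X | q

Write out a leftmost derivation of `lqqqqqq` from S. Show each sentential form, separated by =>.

S => lX   [S → l X]
lX => lqX   [X → q X]
lqX => lqqX   [X → q X]
lqqX => lqqqX   [X → q X]
lqqqX => lqqqqX   [X → q X]
lqqqqX => lqqqqqX   [X → q X]
lqqqqqX => lqqqqqq   [X → q]

S => lX => lqX => lqqX => lqqqX => lqqqqX => lqqqqqX => lqqqqqq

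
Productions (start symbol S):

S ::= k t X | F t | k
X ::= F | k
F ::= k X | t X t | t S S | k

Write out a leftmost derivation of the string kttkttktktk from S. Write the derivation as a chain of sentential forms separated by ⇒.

S ⇒ ktX   [S ::= k t X]
ktX ⇒ ktF   [X ::= F]
ktF ⇒ kttSS   [F ::= t S S]
kttSS ⇒ kttktXS   [S ::= k t X]
kttktXS ⇒ kttktFS   [X ::= F]
kttktFS ⇒ kttkttXtS   [F ::= t X t]
kttkttXtS ⇒ kttkttFtS   [X ::= F]
kttkttFtS ⇒ kttkttktS   [F ::= k]
kttkttktS ⇒ kttkttktktX   [S ::= k t X]
kttkttktktX ⇒ kttkttktktk   [X ::= k]

S⇒ktX⇒ktF⇒kttSS⇒kttktXS⇒kttktFS⇒kttkttXtS⇒kttkttFtS⇒kttkttktS⇒kttkttktktX⇒kttkttktktk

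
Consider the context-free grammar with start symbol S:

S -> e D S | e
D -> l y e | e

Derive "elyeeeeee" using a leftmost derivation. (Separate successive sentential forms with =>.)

S => eDS => elyeS => elyeeDS => elyeeeS => elyeeeeDS => elyeeeeeS => elyeeeeee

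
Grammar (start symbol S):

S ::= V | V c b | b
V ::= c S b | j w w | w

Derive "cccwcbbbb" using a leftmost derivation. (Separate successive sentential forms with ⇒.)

S ⇒ V   [S ::= V]
V ⇒ cSb   [V ::= c S b]
cSb ⇒ cVb   [S ::= V]
cVb ⇒ ccSbb   [V ::= c S b]
ccSbb ⇒ ccVbb   [S ::= V]
ccVbb ⇒ cccSbbb   [V ::= c S b]
cccSbbb ⇒ cccVcbbbb   [S ::= V c b]
cccVcbbbb ⇒ cccwcbbbb   [V ::= w]

S⇒V⇒cSb⇒cVb⇒ccSbb⇒ccVbb⇒cccSbbb⇒cccVcbbbb⇒cccwcbbbb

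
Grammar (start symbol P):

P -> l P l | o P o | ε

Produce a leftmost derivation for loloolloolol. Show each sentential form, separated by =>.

P => lPl   [P -> l P l]
lPl => loPol   [P -> o P o]
loPol => lolPlol   [P -> l P l]
lolPlol => loloPolol   [P -> o P o]
loloPolol => lolooPoolol   [P -> o P o]
lolooPoolol => loloolPloolol   [P -> l P l]
loloolPloolol => loloolloolol   [P -> ε]

P => lPl => loPol => lolPlol => loloPolol => lolooPoolol => loloolPloolol => loloolloolol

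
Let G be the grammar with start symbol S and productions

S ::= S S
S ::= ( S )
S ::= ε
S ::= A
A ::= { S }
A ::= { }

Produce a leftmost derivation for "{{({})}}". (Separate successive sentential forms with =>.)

S => A   [S ::= A]
A => {S}   [A ::= { S }]
{S} => {SS}   [S ::= S S]
{SS} => {SSS}   [S ::= S S]
{SSS} => {ASS}   [S ::= A]
{ASS} => {{S}SS}   [A ::= { S }]
{{S}SS} => {{(S)}SS}   [S ::= ( S )]
{{(S)}SS} => {{(A)}SS}   [S ::= A]
{{(A)}SS} => {{({S})}SS}   [A ::= { S }]
{{({S})}SS} => {{({})}SS}   [S ::= ε]
{{({})}SS} => {{({})}S}   [S ::= ε]
{{({})}S} => {{({})}}   [S ::= ε]

S=>A=>{S}=>{SS}=>{SSS}=>{ASS}=>{{S}SS}=>{{(S)}SS}=>{{(A)}SS}=>{{({S})}SS}=>{{({})}SS}=>{{({})}S}=>{{({})}}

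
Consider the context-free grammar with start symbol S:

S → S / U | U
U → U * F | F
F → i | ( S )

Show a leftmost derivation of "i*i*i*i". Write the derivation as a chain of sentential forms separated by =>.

S => U => U*F => U*F*F => U*F*F*F => F*F*F*F => i*F*F*F => i*i*F*F => i*i*i*F => i*i*i*i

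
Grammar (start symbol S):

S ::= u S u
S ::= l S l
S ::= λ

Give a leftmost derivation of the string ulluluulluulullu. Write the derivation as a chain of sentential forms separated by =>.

S => uSu => ulSlu => ullSllu => ulluSullu => ullulSlullu => ulluluSulullu => ulluluuSuulullu => ulluluulSluulullu => ulluluulluulullu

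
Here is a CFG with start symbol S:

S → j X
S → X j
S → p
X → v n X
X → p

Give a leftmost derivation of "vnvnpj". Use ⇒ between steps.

S ⇒ Xj ⇒ vnXj ⇒ vnvnXj ⇒ vnvnpj

S ⇒ Xj   [S → X j]
Xj ⇒ vnXj   [X → v n X]
vnXj ⇒ vnvnXj   [X → v n X]
vnvnXj ⇒ vnvnpj   [X → p]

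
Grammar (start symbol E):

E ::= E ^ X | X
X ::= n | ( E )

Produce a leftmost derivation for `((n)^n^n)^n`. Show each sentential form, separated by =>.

E=>E^X=>X^X=>(E)^X=>(E^X)^X=>(E^X^X)^X=>(X^X^X)^X=>((E)^X^X)^X=>((X)^X^X)^X=>((n)^X^X)^X=>((n)^n^X)^X=>((n)^n^n)^X=>((n)^n^n)^n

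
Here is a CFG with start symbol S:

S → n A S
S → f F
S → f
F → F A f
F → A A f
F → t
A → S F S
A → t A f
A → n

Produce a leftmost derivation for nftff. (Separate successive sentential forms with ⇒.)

S⇒nAS⇒nSFSS⇒nfFSS⇒nftSS⇒nftfS⇒nftff

S ⇒ nAS   [S → n A S]
nAS ⇒ nSFSS   [A → S F S]
nSFSS ⇒ nfFSS   [S → f]
nfFSS ⇒ nftSS   [F → t]
nftSS ⇒ nftfS   [S → f]
nftfS ⇒ nftff   [S → f]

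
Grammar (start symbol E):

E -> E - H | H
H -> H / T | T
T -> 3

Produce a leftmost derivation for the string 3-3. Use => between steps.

E => E-H   [E -> E - H]
E-H => H-H   [E -> H]
H-H => T-H   [H -> T]
T-H => 3-H   [T -> 3]
3-H => 3-T   [H -> T]
3-T => 3-3   [T -> 3]

E => E-H => H-H => T-H => 3-H => 3-T => 3-3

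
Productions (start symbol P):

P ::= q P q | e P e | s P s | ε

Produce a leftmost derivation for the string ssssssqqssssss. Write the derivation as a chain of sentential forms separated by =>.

P => sPs   [P ::= s P s]
sPs => ssPss   [P ::= s P s]
ssPss => sssPsss   [P ::= s P s]
sssPsss => ssssPssss   [P ::= s P s]
ssssPssss => sssssPsssss   [P ::= s P s]
sssssPsssss => ssssssPssssss   [P ::= s P s]
ssssssPssssss => ssssssqPqssssss   [P ::= q P q]
ssssssqPqssssss => ssssssqqssssss   [P ::= ε]

P => sPs => ssPss => sssPsss => ssssPssss => sssssPsssss => ssssssPssssss => ssssssqPqssssss => ssssssqqssssss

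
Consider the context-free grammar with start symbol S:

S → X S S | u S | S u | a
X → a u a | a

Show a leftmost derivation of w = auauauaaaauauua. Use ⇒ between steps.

S ⇒ XSS ⇒ auaSS ⇒ auaSuS ⇒ auauSuS ⇒ auauSuuS ⇒ auauXSSuuS ⇒ auauauaSSuuS ⇒ auauauaSuSuuS ⇒ auauauaXSSuSuuS ⇒ auauauaaSSuSuuS ⇒ auauauaaaSuSuuS ⇒ auauauaaaauSuuS ⇒ auauauaaaauauuS ⇒ auauauaaaauauua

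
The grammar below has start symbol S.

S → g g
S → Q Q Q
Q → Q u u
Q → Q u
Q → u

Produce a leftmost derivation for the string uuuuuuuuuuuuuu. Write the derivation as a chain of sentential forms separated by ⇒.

S ⇒ QQQ ⇒ QuQQ ⇒ QuuQQ ⇒ QuuuQQ ⇒ QuuuuQQ ⇒ uuuuuQQ ⇒ uuuuuQuQ ⇒ uuuuuQuuQ ⇒ uuuuuQuuuuQ ⇒ uuuuuuuuuuQ ⇒ uuuuuuuuuuQu ⇒ uuuuuuuuuuQuuu ⇒ uuuuuuuuuuuuuu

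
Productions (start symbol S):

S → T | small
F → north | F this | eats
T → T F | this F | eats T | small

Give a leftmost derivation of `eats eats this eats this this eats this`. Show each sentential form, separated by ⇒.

S ⇒ T   [S → T]
T ⇒ eats T   [T → eats T]
eats T ⇒ eats eats T   [T → eats T]
eats eats T ⇒ eats eats T F   [T → T F]
eats eats T F ⇒ eats eats this F F   [T → this F]
eats eats this F F ⇒ eats eats this F this F   [F → F this]
eats eats this F this F ⇒ eats eats this F this this F   [F → F this]
eats eats this F this this F ⇒ eats eats this eats this this F   [F → eats]
eats eats this eats this this F ⇒ eats eats this eats this this F this   [F → F this]
eats eats this eats this this F this ⇒ eats eats this eats this this eats this   [F → eats]

S ⇒ T ⇒ eats T ⇒ eats eats T ⇒ eats eats T F ⇒ eats eats this F F ⇒ eats eats this F this F ⇒ eats eats this F this this F ⇒ eats eats this eats this this F ⇒ eats eats this eats this this F this ⇒ eats eats this eats this this eats this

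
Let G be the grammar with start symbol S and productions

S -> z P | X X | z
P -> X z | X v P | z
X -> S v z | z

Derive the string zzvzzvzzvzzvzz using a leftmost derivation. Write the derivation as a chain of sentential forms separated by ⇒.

S ⇒ XX   [S -> X X]
XX ⇒ SvzX   [X -> S v z]
SvzX ⇒ XXvzX   [S -> X X]
XXvzX ⇒ SvzXvzX   [X -> S v z]
SvzXvzX ⇒ XXvzXvzX   [S -> X X]
XXvzXvzX ⇒ SvzXvzXvzX   [X -> S v z]
SvzXvzXvzX ⇒ XXvzXvzXvzX   [S -> X X]
XXvzXvzXvzX ⇒ SvzXvzXvzXvzX   [X -> S v z]
SvzXvzXvzXvzX ⇒ zPvzXvzXvzXvzX   [S -> z P]
zPvzXvzXvzXvzX ⇒ zzvzXvzXvzXvzX   [P -> z]
zzvzXvzXvzXvzX ⇒ zzvzzvzXvzXvzX   [X -> z]
zzvzzvzXvzXvzX ⇒ zzvzzvzzvzXvzX   [X -> z]
zzvzzvzzvzXvzX ⇒ zzvzzvzzvzzvzX   [X -> z]
zzvzzvzzvzzvzX ⇒ zzvzzvzzvzzvzz   [X -> z]

S ⇒ XX ⇒ SvzX ⇒ XXvzX ⇒ SvzXvzX ⇒ XXvzXvzX ⇒ SvzXvzXvzX ⇒ XXvzXvzXvzX ⇒ SvzXvzXvzXvzX ⇒ zPvzXvzXvzXvzX ⇒ zzvzXvzXvzXvzX ⇒ zzvzzvzXvzXvzX ⇒ zzvzzvzzvzXvzX ⇒ zzvzzvzzvzzvzX ⇒ zzvzzvzzvzzvzz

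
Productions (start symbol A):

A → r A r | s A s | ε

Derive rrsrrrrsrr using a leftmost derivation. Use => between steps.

A=>rAr=>rrArr=>rrsAsrr=>rrsrArsrr=>rrsrrArrsrr=>rrsrrrrsrr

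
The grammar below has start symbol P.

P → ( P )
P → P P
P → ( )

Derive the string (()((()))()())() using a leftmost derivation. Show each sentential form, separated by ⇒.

P ⇒ PP   [P → P P]
PP ⇒ (P)P   [P → ( P )]
(P)P ⇒ (PP)P   [P → P P]
(PP)P ⇒ (PPP)P   [P → P P]
(PPP)P ⇒ (()PP)P   [P → ( )]
(()PP)P ⇒ (()PPP)P   [P → P P]
(()PPP)P ⇒ (()(P)PP)P   [P → ( P )]
(()(P)PP)P ⇒ (()((P))PP)P   [P → ( P )]
(()((P))PP)P ⇒ (()((()))PP)P   [P → ( )]
(()((()))PP)P ⇒ (()((()))()P)P   [P → ( )]
(()((()))()P)P ⇒ (()((()))()())P   [P → ( )]
(()((()))()())P ⇒ (()((()))()())()   [P → ( )]

P ⇒ PP ⇒ (P)P ⇒ (PP)P ⇒ (PPP)P ⇒ (()PP)P ⇒ (()PPP)P ⇒ (()(P)PP)P ⇒ (()((P))PP)P ⇒ (()((()))PP)P ⇒ (()((()))()P)P ⇒ (()((()))()())P ⇒ (()((()))()())()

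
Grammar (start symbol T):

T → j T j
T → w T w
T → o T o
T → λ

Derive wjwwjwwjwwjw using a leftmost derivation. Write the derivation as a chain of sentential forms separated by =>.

T => wTw => wjTjw => wjwTwjw => wjwwTwwjw => wjwwjTjwwjw => wjwwjwTwjwwjw => wjwwjwwjwwjw

T => wTw   [T → w T w]
wTw => wjTjw   [T → j T j]
wjTjw => wjwTwjw   [T → w T w]
wjwTwjw => wjwwTwwjw   [T → w T w]
wjwwTwwjw => wjwwjTjwwjw   [T → j T j]
wjwwjTjwwjw => wjwwjwTwjwwjw   [T → w T w]
wjwwjwTwjwwjw => wjwwjwwjwwjw   [T → λ]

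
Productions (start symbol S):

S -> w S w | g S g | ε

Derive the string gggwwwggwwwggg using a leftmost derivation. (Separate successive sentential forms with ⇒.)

S ⇒ gSg ⇒ ggSgg ⇒ gggSggg ⇒ gggwSwggg ⇒ gggwwSwwggg ⇒ gggwwwSwwwggg ⇒ gggwwwgSgwwwggg ⇒ gggwwwggwwwggg

S ⇒ gSg   [S -> g S g]
gSg ⇒ ggSgg   [S -> g S g]
ggSgg ⇒ gggSggg   [S -> g S g]
gggSggg ⇒ gggwSwggg   [S -> w S w]
gggwSwggg ⇒ gggwwSwwggg   [S -> w S w]
gggwwSwwggg ⇒ gggwwwSwwwggg   [S -> w S w]
gggwwwSwwwggg ⇒ gggwwwgSgwwwggg   [S -> g S g]
gggwwwgSgwwwggg ⇒ gggwwwggwwwggg   [S -> ε]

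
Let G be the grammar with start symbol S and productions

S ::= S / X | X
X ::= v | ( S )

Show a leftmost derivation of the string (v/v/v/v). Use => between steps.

S => X => (S) => (S/X) => (S/X/X) => (S/X/X/X) => (X/X/X/X) => (v/X/X/X) => (v/v/X/X) => (v/v/v/X) => (v/v/v/v)

S => X   [S ::= X]
X => (S)   [X ::= ( S )]
(S) => (S/X)   [S ::= S / X]
(S/X) => (S/X/X)   [S ::= S / X]
(S/X/X) => (S/X/X/X)   [S ::= S / X]
(S/X/X/X) => (X/X/X/X)   [S ::= X]
(X/X/X/X) => (v/X/X/X)   [X ::= v]
(v/X/X/X) => (v/v/X/X)   [X ::= v]
(v/v/X/X) => (v/v/v/X)   [X ::= v]
(v/v/v/X) => (v/v/v/v)   [X ::= v]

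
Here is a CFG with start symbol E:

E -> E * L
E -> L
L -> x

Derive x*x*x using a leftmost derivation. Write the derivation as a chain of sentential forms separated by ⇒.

E⇒E*L⇒E*L*L⇒L*L*L⇒x*L*L⇒x*x*L⇒x*x*x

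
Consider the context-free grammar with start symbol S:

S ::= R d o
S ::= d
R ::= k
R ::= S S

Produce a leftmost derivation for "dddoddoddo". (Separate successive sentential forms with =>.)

S => Rdo => SSdo => RdoSdo => SSdoSdo => RdoSdoSdo => SSdoSdoSdo => dSdoSdoSdo => dddoSdoSdo => dddoddoSdo => dddoddoddo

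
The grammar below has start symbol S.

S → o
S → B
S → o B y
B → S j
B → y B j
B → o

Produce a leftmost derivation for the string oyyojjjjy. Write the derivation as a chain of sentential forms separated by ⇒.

S ⇒ oBy   [S → o B y]
oBy ⇒ oSjy   [B → S j]
oSjy ⇒ oBjy   [S → B]
oBjy ⇒ oyBjjy   [B → y B j]
oyBjjy ⇒ oySjjjy   [B → S j]
oySjjjy ⇒ oyBjjjy   [S → B]
oyBjjjy ⇒ oyyBjjjjy   [B → y B j]
oyyBjjjjy ⇒ oyyojjjjy   [B → o]

S ⇒ oBy ⇒ oSjy ⇒ oBjy ⇒ oyBjjy ⇒ oySjjjy ⇒ oyBjjjy ⇒ oyyBjjjjy ⇒ oyyojjjjy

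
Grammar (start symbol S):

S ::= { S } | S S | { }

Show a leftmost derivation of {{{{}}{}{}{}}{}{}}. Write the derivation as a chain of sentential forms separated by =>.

S => {S} => {SS} => {SSS} => {{S}SS} => {{SS}SS} => {{SSS}SS} => {{SSSS}SS} => {{{S}SSS}SS} => {{{{}}SSS}SS} => {{{{}}{}SS}SS} => {{{{}}{}{}S}SS} => {{{{}}{}{}{}}SS} => {{{{}}{}{}{}}{}S} => {{{{}}{}{}{}}{}{}}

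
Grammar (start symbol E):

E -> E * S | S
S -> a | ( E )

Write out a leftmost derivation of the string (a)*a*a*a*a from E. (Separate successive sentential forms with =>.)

E => E*S   [E -> E * S]
E*S => E*S*S   [E -> E * S]
E*S*S => E*S*S*S   [E -> E * S]
E*S*S*S => E*S*S*S*S   [E -> E * S]
E*S*S*S*S => S*S*S*S*S   [E -> S]
S*S*S*S*S => (E)*S*S*S*S   [S -> ( E )]
(E)*S*S*S*S => (S)*S*S*S*S   [E -> S]
(S)*S*S*S*S => (a)*S*S*S*S   [S -> a]
(a)*S*S*S*S => (a)*a*S*S*S   [S -> a]
(a)*a*S*S*S => (a)*a*a*S*S   [S -> a]
(a)*a*a*S*S => (a)*a*a*a*S   [S -> a]
(a)*a*a*a*S => (a)*a*a*a*a   [S -> a]

E=>E*S=>E*S*S=>E*S*S*S=>E*S*S*S*S=>S*S*S*S*S=>(E)*S*S*S*S=>(S)*S*S*S*S=>(a)*S*S*S*S=>(a)*a*S*S*S=>(a)*a*a*S*S=>(a)*a*a*a*S=>(a)*a*a*a*a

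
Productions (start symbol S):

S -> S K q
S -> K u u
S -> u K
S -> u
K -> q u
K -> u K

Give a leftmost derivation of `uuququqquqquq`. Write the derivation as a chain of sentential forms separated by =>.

S => SKq   [S -> S K q]
SKq => SKqKq   [S -> S K q]
SKqKq => SKqKqKq   [S -> S K q]
SKqKqKq => uKKqKqKq   [S -> u K]
uKKqKqKq => uuKKqKqKq   [K -> u K]
uuKKqKqKq => uuquKqKqKq   [K -> q u]
uuquKqKqKq => uuququqKqKq   [K -> q u]
uuququqKqKq => uuququqquqKq   [K -> q u]
uuququqquqKq => uuququqquqquq   [K -> q u]

S => SKq => SKqKq => SKqKqKq => uKKqKqKq => uuKKqKqKq => uuquKqKqKq => uuququqKqKq => uuququqquqKq => uuququqquqquq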